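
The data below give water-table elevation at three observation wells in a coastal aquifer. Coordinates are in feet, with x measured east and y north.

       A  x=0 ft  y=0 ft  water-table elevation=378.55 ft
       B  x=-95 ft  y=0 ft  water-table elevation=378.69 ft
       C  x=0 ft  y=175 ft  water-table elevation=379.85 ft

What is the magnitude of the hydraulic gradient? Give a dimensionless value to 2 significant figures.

∂h/∂x = (378.69 − 378.55) / (-95 − 0) = -0.001474
∂h/∂y = (379.85 − 378.55) / (175 − 0) = +0.007429
|∇h| = √(-0.001474² + 0.007429²) = 0.007574

0.0076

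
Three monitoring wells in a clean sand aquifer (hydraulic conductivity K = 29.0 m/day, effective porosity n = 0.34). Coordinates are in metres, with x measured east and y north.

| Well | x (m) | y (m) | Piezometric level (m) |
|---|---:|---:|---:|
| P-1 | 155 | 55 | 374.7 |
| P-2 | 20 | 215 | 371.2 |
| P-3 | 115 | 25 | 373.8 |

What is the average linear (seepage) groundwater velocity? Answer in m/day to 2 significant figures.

2.0 m/day

Differences from P-1: to P-2 (Δx, Δy, Δh) = (-135, 160, -3.5); to P-3 = (-40, -30, -0.9).
Determinant of the coordinate differences = (-135)·(-30) − (-40)·160 = 10450.
∂h/∂x = [(-3.5)·(-30) − (-0.9)·160] / 10450 = +0.02383
∂h/∂y = [(-135)·(-0.9) − (-40)·(-3.5)] / 10450 = -0.001770
|∇h| = √(0.02383² + -0.001770²) = 0.0239
Seepage velocity v = K·i/n = 29.0 × 0.0239 / 0.34 = 2.039 m/day.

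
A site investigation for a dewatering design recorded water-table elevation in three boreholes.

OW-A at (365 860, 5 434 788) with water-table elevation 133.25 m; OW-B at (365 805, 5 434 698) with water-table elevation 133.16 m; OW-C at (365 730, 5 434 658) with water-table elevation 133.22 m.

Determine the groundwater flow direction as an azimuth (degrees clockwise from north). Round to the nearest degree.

With h = a·x + b·y + c and OW-A as origin, the differences give:
  (-55)·a + (-90)·b = -0.09
  (-130)·a + (-130)·b = -0.03
Eliminate b (×(-130) and ×(-90), subtract): -4550·a = 9.000 → a = ∂h/∂x = -0.001978
Back-substitute: b = ∂h/∂y = +0.002209.
Flow direction (−∇h) has components (+0.001978 E, -0.002209 N).
Azimuth = atan2(E, N) = atan2(+0.001978, -0.002209) = 138.2° ≈ 138°.

138°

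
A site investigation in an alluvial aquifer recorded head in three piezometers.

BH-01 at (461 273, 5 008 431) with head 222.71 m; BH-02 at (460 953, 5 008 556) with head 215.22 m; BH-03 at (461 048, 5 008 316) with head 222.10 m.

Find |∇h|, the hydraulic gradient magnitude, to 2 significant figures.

With h = a·x + b·y + c and BH-01 as origin, the differences give:
  (-320)·a + 125·b = -7.49
  (-225)·a + (-115)·b = -0.61
Eliminate b (×(-115) and ×125, subtract): 64925·a = 937.600 → a = ∂h/∂x = +0.01444
Back-substitute: b = ∂h/∂y = -0.02295.
|∇h| = √(0.01444² + -0.02295²) = 0.02711

0.027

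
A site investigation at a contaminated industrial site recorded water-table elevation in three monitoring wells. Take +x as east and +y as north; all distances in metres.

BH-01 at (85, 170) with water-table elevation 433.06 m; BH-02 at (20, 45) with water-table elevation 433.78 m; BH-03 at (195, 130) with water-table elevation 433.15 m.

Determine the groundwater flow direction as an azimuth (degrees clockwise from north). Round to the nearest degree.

Differences from BH-01: to BH-02 (Δx, Δy, Δh) = (-65, -125, +0.72); to BH-03 = (110, -40, +0.09).
Solve a·Δx + b·Δy = Δh: det = (-65)·(-40) − 110·(-125) = 16350.
∂h/∂x = [(+0.72)·(-40) − (+0.09)·(-125)] / 16350 = -0.001073
∂h/∂y = [(-65)·(+0.09) − 110·(+0.72)] / 16350 = -0.005202
Flow direction (−∇h) has components (+0.001073 E, +0.005202 N).
Azimuth = atan2(E, N) = atan2(+0.001073, +0.005202) = 11.7° ≈ 012°.

012°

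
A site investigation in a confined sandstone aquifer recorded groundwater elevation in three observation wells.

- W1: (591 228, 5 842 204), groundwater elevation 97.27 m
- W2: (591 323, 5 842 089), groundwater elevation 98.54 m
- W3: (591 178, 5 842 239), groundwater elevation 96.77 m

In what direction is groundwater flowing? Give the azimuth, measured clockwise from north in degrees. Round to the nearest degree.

Taking W1 as reference: W2−W1 = (95, -115, +1.27); W3−W1 = (-50, 35, -0.50).
Determinant of the coordinate differences = 95·35 − (-50)·(-115) = -2425.
∂h/∂x = [(+1.27)·35 − (-0.50)·(-115)] / -2425 = +0.005381
∂h/∂y = [95·(-0.50) − (-50)·(+1.27)] / -2425 = -0.006598
Flow direction (−∇h) has components (-0.005381 E, +0.006598 N).
Azimuth = atan2(E, N) = atan2(-0.005381, +0.006598) = 320.8° ≈ 321°.

321°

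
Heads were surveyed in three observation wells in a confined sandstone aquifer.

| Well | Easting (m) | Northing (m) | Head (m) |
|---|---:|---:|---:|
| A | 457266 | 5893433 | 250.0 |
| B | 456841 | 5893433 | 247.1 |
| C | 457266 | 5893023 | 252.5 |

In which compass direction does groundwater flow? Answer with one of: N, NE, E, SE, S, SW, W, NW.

NW

∂h/∂x = (247.1 − 250.0) / (456841 − 457266) = +0.006824
∂h/∂y = (252.5 − 250.0) / (5893023 − 5893433) = -0.006098
Flow = −∇h = (-0.006824 east, +0.006098 north), which points northwest.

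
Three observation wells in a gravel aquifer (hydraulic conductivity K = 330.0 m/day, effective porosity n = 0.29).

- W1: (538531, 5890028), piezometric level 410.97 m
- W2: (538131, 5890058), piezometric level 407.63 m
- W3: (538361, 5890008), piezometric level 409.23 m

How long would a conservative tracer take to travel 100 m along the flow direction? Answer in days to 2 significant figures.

6.6 days

Differences from W1: to W2 (Δx, Δy, Δh) = (-400, 30, -3.34); to W3 = (-170, -20, -1.74).
Determinant of the coordinate differences = (-400)·(-20) − (-170)·30 = 13100.
∂h/∂x = [(-3.34)·(-20) − (-1.74)·30] / 13100 = +0.009084
∂h/∂y = [(-400)·(-1.74) − (-170)·(-3.34)] / 13100 = +0.009786
|∇h| = √(0.009084² + 0.009786²) = 0.01335
Seepage velocity v = K·i/n = 330.0 × 0.01335 / 0.29 = 15.19 m/day.
t = 100 / 15.19 = 6.583 days.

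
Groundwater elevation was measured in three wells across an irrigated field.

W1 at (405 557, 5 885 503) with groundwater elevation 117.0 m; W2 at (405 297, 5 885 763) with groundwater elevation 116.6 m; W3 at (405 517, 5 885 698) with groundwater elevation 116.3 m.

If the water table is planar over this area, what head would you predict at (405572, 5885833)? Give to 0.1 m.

115.6 m

With h = a·x + b·y + c and W1 as origin, the differences give:
  (-260)·a + 260·b = -0.4
  (-40)·a + 195·b = -0.7
Eliminate b (×195 and ×260, subtract): -40300·a = 104.00 → a = ∂h/∂x = -0.002581
Back-substitute: b = ∂h/∂y = -0.004119.
h(405572, 5885833) = 117.0 + (-0.002581)·(15) + (-0.004119)·(330) = 117.0 -0.039 -1.359 = 115.602 m.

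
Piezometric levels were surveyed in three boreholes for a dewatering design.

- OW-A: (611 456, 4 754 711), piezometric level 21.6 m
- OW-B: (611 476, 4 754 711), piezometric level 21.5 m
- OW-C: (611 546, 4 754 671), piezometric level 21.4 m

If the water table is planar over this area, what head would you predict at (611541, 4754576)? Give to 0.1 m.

Differences from OW-A: to OW-B (Δx, Δy, Δh) = (20, 0, -0.1); to OW-C = (90, -40, -0.2).
Determinant of the coordinate differences = 20·(-40) − 90·0 = -800.
∂h/∂x = [(-0.1)·(-40) − (-0.2)·0] / -800 = -0.005000
∂h/∂y = [20·(-0.2) − 90·(-0.1)] / -800 = -0.006250
h(611541, 4754576) = 21.6 + (-0.005000)·(85) + (-0.006250)·(-135) = 21.6 -0.425 +0.844 = 22.019 m.

22.0 m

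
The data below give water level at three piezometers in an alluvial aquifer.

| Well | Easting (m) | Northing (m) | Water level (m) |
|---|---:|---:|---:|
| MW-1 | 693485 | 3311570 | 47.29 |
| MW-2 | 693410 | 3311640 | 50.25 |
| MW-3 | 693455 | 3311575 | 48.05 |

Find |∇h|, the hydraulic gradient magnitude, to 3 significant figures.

0.0289

With h = a·x + b·y + c and MW-1 as origin, the differences give:
  (-75)·a + 70·b = +2.96
  (-30)·a + 5·b = +0.76
Eliminate b (×5 and ×70, subtract): 1725·a = -38.400 → a = ∂h/∂x = -0.02226
Back-substitute: b = ∂h/∂y = +0.01843.
|∇h| = √(-0.02226² + 0.01843²) = 0.0289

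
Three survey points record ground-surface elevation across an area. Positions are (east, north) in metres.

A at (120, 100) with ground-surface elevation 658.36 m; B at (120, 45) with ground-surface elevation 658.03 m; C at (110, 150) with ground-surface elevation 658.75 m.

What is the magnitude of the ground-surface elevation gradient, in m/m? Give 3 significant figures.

0.0108 m/m

Taking A as reference: B−A = (0, -55, -0.33); C−A = (-10, 50, +0.39).
Determinant of the coordinate differences = 0·50 − (-10)·(-55) = -550.
∂z/∂x = [(-0.33)·50 − (+0.39)·(-55)] / -550 = -0.009000
∂z/∂y = [0·(+0.39) − (-10)·(-0.33)] / -550 = +0.006000
|∇f| = √(-0.009000² + 0.006000²) = 0.01082 m/m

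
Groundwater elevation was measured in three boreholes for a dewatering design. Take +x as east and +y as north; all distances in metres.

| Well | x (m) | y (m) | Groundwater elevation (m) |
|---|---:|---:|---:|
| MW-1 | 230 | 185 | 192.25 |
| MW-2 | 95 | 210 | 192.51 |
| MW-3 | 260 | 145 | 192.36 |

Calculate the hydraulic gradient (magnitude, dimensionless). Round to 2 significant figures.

0.0056

Taking MW-1 as reference: MW-2−MW-1 = (-135, 25, +0.26); MW-3−MW-1 = (30, -40, +0.11).
Determinant of the coordinate differences = (-135)·(-40) − 30·25 = 4650.
∂h/∂x = [(+0.26)·(-40) − (+0.11)·25] / 4650 = -0.002828
∂h/∂y = [(-135)·(+0.11) − 30·(+0.26)] / 4650 = -0.004871
|∇h| = √(-0.002828² + -0.004871²) = 0.005632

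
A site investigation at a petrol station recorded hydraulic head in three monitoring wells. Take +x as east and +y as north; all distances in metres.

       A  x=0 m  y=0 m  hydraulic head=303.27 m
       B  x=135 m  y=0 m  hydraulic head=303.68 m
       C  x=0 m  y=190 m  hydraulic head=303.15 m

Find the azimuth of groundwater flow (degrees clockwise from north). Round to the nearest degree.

282°

∂h/∂x = (303.68 − 303.27) / (135 − 0) = +0.003037
∂h/∂y = (303.15 − 303.27) / (190 − 0) = -0.0006316
Flow direction (−∇h) has components (-0.003037 E, +0.0006316 N).
Azimuth = atan2(E, N) = atan2(-0.003037, +0.0006316) = 281.7° ≈ 282°.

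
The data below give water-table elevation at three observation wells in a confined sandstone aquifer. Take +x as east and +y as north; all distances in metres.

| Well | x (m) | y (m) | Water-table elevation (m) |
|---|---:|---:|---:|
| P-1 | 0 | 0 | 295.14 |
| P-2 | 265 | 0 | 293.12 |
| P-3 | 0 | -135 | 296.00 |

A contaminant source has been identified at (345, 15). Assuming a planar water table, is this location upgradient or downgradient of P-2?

∂h/∂x = (293.12 − 295.14) / (265 − 0) = -0.007623
∂h/∂y = (296.00 − 295.14) / (-135 − 0) = -0.006370
Head at (345, 15) = 295.14 + (-0.007623)·(345) + (-0.006370)·(15) = 292.41 m.
That is lower than the 293.12 m at P-2, so the point is downgradient.

downgradient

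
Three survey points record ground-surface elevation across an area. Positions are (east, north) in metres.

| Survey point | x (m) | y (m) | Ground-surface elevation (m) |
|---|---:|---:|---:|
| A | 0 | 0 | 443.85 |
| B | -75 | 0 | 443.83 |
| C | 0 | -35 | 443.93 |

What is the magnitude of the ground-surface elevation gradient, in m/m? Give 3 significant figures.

∂z/∂x = (443.83 − 443.85) / (-75 − 0) = +0.0002667
∂z/∂y = (443.93 − 443.85) / (-35 − 0) = -0.002286
|∇f| = √(0.0002667² + -0.002286²) = 0.002302 m/m

0.00230 m/m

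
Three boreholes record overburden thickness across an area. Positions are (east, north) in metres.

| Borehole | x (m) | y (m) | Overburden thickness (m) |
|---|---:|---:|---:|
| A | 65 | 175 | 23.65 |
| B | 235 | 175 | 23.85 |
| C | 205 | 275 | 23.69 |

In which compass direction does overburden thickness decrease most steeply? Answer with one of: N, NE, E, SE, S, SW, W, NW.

Taking A as reference: B−A = (170, 0, +0.20); C−A = (140, 100, +0.04).
Solve a·Δx + b·Δy = Δd: det = 170·100 − 140·0 = 17000.
∂d/∂x = [(+0.20)·100 − (+0.04)·0] / 17000 = +0.001176
∂d/∂y = [170·(+0.04) − 140·(+0.20)] / 17000 = -0.001247
Steepest decrease is along −∇f = (-0.001176 E, +0.001247 N) → northwest.

NW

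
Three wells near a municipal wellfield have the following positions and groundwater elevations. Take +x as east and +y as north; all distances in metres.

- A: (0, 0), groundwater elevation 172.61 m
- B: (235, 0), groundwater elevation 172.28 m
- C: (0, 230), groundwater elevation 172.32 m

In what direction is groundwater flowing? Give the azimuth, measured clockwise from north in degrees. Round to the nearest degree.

∂h/∂x = (172.28 − 172.61) / (235 − 0) = -0.001404
∂h/∂y = (172.32 − 172.61) / (230 − 0) = -0.001261
Flow direction (−∇h) has components (+0.001404 E, +0.001261 N).
Azimuth = atan2(E, N) = atan2(+0.001404, +0.001261) = 48.1° ≈ 048°.

048°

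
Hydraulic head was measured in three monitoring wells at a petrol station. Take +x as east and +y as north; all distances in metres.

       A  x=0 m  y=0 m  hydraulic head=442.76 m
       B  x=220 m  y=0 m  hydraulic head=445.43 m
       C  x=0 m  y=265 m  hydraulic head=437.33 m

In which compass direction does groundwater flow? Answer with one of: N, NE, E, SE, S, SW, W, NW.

NW

∂h/∂x = (445.43 − 442.76) / (220 − 0) = +0.01214
∂h/∂y = (437.33 − 442.76) / (265 − 0) = -0.02049
Flow = −∇h = (-0.01214 east, +0.02049 north), which points northwest.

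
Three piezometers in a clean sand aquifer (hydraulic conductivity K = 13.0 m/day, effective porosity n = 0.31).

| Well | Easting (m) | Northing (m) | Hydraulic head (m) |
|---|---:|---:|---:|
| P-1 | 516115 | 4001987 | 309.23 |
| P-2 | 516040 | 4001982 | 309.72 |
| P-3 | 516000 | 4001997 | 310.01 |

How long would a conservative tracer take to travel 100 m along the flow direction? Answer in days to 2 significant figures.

350 days

With h = a·x + b·y + c and P-1 as origin, the differences give:
  (-75)·a + (-5)·b = +0.49
  (-115)·a + 10·b = +0.78
Eliminate b (×10 and ×(-5), subtract): -1325·a = 8.800 → a = ∂h/∂x = -0.006642
Back-substitute: b = ∂h/∂y = +0.001623.
|∇h| = √(-0.006642² + 0.001623²) = 0.006837
Seepage velocity v = K·i/n = 13.0 × 0.006837 / 0.31 = 0.2867 m/day.
t = 100 / 0.2867 = 348.8 days.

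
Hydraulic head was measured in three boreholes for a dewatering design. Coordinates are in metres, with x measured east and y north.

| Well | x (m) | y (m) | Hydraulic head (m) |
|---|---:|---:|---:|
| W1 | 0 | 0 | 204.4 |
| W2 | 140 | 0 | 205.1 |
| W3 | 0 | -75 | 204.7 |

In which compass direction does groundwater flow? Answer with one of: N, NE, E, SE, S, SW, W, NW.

∂h/∂x = (205.1 − 204.4) / (140 − 0) = +0.005000
∂h/∂y = (204.7 − 204.4) / (-75 − 0) = -0.004000
Flow = −∇h = (-0.005000 east, +0.004000 north), which points northwest.

NW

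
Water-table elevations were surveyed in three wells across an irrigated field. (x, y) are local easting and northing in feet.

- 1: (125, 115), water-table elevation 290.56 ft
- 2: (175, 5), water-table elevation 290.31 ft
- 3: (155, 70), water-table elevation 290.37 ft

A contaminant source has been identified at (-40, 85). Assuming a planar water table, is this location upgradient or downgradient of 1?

Differences from 1: to 2 (Δx, Δy, Δh) = (50, -110, -0.25); to 3 = (30, -45, -0.19).
Solve a·Δx + b·Δy = Δh: det = 50·(-45) − 30·(-110) = 1050.
∂h/∂x = [(-0.25)·(-45) − (-0.19)·(-110)] / 1050 = -0.009190
∂h/∂y = [50·(-0.19) − 30·(-0.25)] / 1050 = -0.001905
Head at (-40, 85) = 290.56 + (-0.009190)·(-165) + (-0.001905)·(-30) = 292.13 ft.
That is higher than the 290.56 ft at 1, so the point is upgradient.

upgradient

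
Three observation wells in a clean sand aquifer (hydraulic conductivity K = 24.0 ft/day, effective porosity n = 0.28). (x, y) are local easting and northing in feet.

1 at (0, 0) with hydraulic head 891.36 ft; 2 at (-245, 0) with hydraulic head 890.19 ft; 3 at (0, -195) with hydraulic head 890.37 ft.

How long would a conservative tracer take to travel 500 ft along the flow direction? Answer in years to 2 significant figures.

2.3 years

∂h/∂x = (890.19 − 891.36) / (-245 − 0) = +0.004776
∂h/∂y = (890.37 − 891.36) / (-195 − 0) = +0.005077
|∇h| = √(0.004776² + 0.005077²) = 0.00697
Seepage velocity v = K·i/n = 24.0 × 0.00697 / 0.28 = 0.5974 ft/day.
t = 500 / 0.5974 = 837 days = 2.29 years.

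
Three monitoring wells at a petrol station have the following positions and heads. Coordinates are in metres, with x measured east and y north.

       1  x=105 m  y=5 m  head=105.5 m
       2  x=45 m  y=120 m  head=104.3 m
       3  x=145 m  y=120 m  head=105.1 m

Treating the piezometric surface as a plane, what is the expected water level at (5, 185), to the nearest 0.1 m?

103.6 m

With h = a·x + b·y + c and 1 as origin, the differences give:
  (-60)·a + 115·b = -1.2
  40·a + 115·b = -0.4
Eliminate b (×115 and ×115, subtract): -11500·a = -92.00 → a = ∂h/∂x = +0.008000
Back-substitute: b = ∂h/∂y = -0.006261.
h(5, 185) = 105.5 + (+0.008000)·(-100) + (-0.006261)·(180) = 105.5 -0.800 -1.127 = 103.573 m.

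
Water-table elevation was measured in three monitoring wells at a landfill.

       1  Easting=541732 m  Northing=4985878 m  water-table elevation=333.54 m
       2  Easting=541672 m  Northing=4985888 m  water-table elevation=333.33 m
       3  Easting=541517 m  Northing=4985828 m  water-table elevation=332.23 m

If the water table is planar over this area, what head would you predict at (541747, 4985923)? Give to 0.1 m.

333.9 m

Differences from 1: to 2 (Δx, Δy, Δh) = (-60, 10, -0.21); to 3 = (-215, -50, -1.31).
Determinant of the coordinate differences = (-60)·(-50) − (-215)·10 = 5150.
∂h/∂x = [(-0.21)·(-50) − (-1.31)·10] / 5150 = +0.004583
∂h/∂y = [(-60)·(-1.31) − (-215)·(-0.21)] / 5150 = +0.006495
h(541747, 4985923) = 333.54 + (+0.004583)·(15) + (+0.006495)·(45) = 333.54 +0.069 +0.292 = 333.901 m.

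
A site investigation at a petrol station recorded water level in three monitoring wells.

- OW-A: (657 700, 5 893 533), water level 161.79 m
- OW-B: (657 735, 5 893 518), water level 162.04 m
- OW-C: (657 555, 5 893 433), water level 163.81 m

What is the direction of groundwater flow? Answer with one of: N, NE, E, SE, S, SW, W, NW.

With h = a·x + b·y + c and OW-A as origin, the differences give:
  35·a + (-15)·b = +0.25
  (-145)·a + (-100)·b = +2.02
Eliminate b (×(-100) and ×(-15), subtract): -5675·a = 5.300 → a = ∂h/∂x = -0.0009339
Back-substitute: b = ∂h/∂y = -0.01885.
Flow = −∇h = (+0.0009339 east, +0.01885 north), which points north.

N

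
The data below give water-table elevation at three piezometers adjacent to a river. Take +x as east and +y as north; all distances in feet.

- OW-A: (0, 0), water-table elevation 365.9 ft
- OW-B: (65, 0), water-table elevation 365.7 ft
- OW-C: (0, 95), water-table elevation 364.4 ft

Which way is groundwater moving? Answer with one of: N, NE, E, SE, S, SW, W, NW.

∂h/∂x = (365.7 − 365.9) / (65 − 0) = -0.003077
∂h/∂y = (364.4 − 365.9) / (95 − 0) = -0.01579
Flow = −∇h = (+0.003077 east, +0.01579 north), which points north.

N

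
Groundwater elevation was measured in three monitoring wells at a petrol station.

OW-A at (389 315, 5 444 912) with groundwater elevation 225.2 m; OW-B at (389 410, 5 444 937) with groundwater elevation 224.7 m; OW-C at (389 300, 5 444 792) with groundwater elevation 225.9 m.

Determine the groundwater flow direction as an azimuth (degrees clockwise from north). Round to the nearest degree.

036°

With h = a·x + b·y + c and OW-A as origin, the differences give:
  95·a + 25·b = -0.5
  (-15)·a + (-120)·b = +0.7
Eliminate b (×(-120) and ×25, subtract): -11025·a = 42.50 → a = ∂h/∂x = -0.003855
Back-substitute: b = ∂h/∂y = -0.005351.
Flow direction (−∇h) has components (+0.003855 E, +0.005351 N).
Azimuth = atan2(E, N) = atan2(+0.003855, +0.005351) = 35.8° ≈ 036°.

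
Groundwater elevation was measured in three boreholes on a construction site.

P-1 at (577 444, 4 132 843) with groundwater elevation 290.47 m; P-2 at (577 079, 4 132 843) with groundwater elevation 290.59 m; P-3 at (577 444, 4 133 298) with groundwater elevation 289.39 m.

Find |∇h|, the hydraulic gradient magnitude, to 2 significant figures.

∂h/∂x = (290.59 − 290.47) / (577079 − 577444) = -0.0003288
∂h/∂y = (289.39 − 290.47) / (4133298 − 4132843) = -0.002374
|∇h| = √(-0.0003288² + -0.002374²) = 0.002397

0.0024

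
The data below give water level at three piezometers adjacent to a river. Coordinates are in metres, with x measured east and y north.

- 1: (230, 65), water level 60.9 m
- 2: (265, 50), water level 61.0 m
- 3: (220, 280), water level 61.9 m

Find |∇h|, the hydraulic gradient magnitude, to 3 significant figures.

0.00695

Taking 1 as reference: 2−1 = (35, -15, +0.1); 3−1 = (-10, 215, +1.0).
Solve a·Δx + b·Δy = Δh: det = 35·215 − (-10)·(-15) = 7375.
∂h/∂x = [(+0.1)·215 − (+1.0)·(-15)] / 7375 = +0.004949
∂h/∂y = [35·(+1.0) − (-10)·(+0.1)] / 7375 = +0.004881
|∇h| = √(0.004949² + 0.004881²) = 0.006951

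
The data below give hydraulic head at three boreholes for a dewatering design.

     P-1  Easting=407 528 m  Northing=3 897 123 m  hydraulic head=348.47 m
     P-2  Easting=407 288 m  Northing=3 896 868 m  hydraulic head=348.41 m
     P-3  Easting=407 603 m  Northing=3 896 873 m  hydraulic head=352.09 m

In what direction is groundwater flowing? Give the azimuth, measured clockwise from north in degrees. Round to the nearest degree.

With h = a·x + b·y + c and P-1 as origin, the differences give:
  (-240)·a + (-255)·b = -0.06
  75·a + (-250)·b = +3.62
Eliminate b (×(-250) and ×(-255), subtract): 79125·a = 938.100 → a = ∂h/∂x = +0.01186
Back-substitute: b = ∂h/∂y = -0.01092.
Flow direction (−∇h) has components (-0.01186 E, +0.01092 N).
Azimuth = atan2(E, N) = atan2(-0.01186, +0.01092) = 312.7° ≈ 313°.

313°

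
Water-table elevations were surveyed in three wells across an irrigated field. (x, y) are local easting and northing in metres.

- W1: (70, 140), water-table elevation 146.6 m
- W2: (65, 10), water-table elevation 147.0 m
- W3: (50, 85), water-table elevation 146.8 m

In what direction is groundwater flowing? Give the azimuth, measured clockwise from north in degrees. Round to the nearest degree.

030°

With h = a·x + b·y + c and W1 as origin, the differences give:
  (-5)·a + (-130)·b = +0.4
  (-20)·a + (-55)·b = +0.2
Eliminate b (×(-55) and ×(-130), subtract): -2325·a = 4.00 → a = ∂h/∂x = -0.001720
Back-substitute: b = ∂h/∂y = -0.003011.
Flow direction (−∇h) has components (+0.001720 E, +0.003011 N).
Azimuth = atan2(E, N) = atan2(+0.001720, +0.003011) = 29.7° ≈ 030°.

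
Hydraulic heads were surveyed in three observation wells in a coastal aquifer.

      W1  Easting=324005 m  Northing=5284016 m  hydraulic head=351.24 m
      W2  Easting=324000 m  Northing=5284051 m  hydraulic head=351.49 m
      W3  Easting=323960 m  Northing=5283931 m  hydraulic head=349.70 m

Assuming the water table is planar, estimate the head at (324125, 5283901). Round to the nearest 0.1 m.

Differences from W1: to W2 (Δx, Δy, Δh) = (-5, 35, +0.25); to W3 = (-45, -85, -1.54).
Solve a·Δx + b·Δy = Δh: det = (-5)·(-85) − (-45)·35 = 2000.
∂h/∂x = [(+0.25)·(-85) − (-1.54)·35] / 2000 = +0.01633
∂h/∂y = [(-5)·(-1.54) − (-45)·(+0.25)] / 2000 = +0.009475
h(324125, 5283901) = 351.24 + (+0.01633)·(120) + (+0.009475)·(-115) = 351.24 +1.959 -1.090 = 352.109 m.

352.1 m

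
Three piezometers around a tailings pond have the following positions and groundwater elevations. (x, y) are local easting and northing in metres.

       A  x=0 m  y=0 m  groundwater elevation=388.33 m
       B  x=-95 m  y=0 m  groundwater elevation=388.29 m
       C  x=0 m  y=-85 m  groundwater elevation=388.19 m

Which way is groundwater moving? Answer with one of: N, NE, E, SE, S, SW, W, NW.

S

∂h/∂x = (388.29 − 388.33) / (-95 − 0) = +0.0004211
∂h/∂y = (388.19 − 388.33) / (-85 − 0) = +0.001647
Flow = −∇h = (-0.0004211 east, -0.001647 north), which points south.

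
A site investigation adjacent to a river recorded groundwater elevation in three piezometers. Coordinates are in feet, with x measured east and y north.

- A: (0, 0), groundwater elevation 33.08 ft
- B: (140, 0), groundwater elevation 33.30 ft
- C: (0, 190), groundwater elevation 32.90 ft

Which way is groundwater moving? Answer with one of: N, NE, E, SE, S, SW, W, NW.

NW

∂h/∂x = (33.30 − 33.08) / (140 − 0) = +0.001571
∂h/∂y = (32.90 − 33.08) / (190 − 0) = -0.0009474
Flow = −∇h = (-0.001571 east, +0.0009474 north), which points northwest.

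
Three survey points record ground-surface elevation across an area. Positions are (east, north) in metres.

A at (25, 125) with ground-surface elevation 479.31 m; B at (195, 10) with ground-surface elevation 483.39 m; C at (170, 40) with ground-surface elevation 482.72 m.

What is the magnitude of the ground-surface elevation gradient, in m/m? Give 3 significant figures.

Differences from A: to B (Δx, Δy, Δh) = (170, -115, +4.08); to C = (145, -85, +3.41).
Solve a·Δx + b·Δy = Δz: det = 170·(-85) − 145·(-115) = 2225.
∂z/∂x = [(+4.08)·(-85) − (+3.41)·(-115)] / 2225 = +0.02038
∂z/∂y = [170·(+3.41) − 145·(+4.08)] / 2225 = -0.005348
|∇f| = √(0.02038² + -0.005348²) = 0.02107 m/m

0.0211 m/m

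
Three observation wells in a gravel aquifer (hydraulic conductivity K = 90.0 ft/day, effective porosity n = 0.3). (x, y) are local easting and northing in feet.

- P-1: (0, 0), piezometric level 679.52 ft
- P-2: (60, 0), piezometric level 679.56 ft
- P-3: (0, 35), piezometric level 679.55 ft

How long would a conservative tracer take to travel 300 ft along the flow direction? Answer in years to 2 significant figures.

∂h/∂x = (679.56 − 679.52) / (60 − 0) = +0.0006667
∂h/∂y = (679.55 − 679.52) / (35 − 0) = +0.0008571
|∇h| = √(0.0006667² + 0.0008571²) = 0.001086
Seepage velocity v = K·i/n = 90.0 × 0.001086 / 0.3 = 0.3258 ft/day.
t = 300 / 0.3258 = 920.8 days = 2.52 years.

2.5 years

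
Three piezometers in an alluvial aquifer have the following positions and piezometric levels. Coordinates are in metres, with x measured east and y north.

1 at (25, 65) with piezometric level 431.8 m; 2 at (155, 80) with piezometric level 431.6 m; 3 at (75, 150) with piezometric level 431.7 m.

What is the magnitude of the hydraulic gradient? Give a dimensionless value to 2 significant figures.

Taking 1 as reference: 2−1 = (130, 15, -0.2); 3−1 = (50, 85, -0.1).
Solve a·Δx + b·Δy = Δh: det = 130·85 − 50·15 = 10300.
∂h/∂x = [(-0.2)·85 − (-0.1)·15] / 10300 = -0.001505
∂h/∂y = [130·(-0.1) − 50·(-0.2)] / 10300 = -0.0002913
|∇h| = √(-0.001505² + -0.0002913²) = 0.001533

0.0015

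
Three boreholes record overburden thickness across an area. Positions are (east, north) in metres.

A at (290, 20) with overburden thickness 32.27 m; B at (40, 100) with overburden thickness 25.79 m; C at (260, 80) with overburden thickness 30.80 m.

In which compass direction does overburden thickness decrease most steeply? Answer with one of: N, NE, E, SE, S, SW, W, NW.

Differences from A: to B (Δx, Δy, Δh) = (-250, 80, -6.48); to C = (-30, 60, -1.47).
Solve a·Δx + b·Δy = Δd: det = (-250)·60 − (-30)·80 = -12600.
∂d/∂x = [(-6.48)·60 − (-1.47)·80] / -12600 = +0.02152
∂d/∂y = [(-250)·(-1.47) − (-30)·(-6.48)] / -12600 = -0.01374
Steepest decrease is along −∇f = (-0.02152 E, +0.01374 N) → northwest.

NW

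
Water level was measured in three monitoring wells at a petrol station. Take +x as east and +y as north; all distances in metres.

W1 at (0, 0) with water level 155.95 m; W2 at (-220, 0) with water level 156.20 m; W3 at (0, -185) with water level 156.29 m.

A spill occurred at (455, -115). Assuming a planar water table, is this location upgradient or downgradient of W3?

downgradient

∂h/∂x = (156.20 − 155.95) / (-220 − 0) = -0.001136
∂h/∂y = (156.29 − 155.95) / (-185 − 0) = -0.001838
Head at (455, -115) = 155.95 + (-0.001136)·(455) + (-0.001838)·(-115) = 155.64 m.
That is lower than the 156.29 m at W3, so the point is downgradient.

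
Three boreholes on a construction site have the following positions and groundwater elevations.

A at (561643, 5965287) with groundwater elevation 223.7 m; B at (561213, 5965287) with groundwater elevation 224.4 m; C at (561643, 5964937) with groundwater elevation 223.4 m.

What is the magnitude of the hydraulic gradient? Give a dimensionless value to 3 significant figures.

∂h/∂x = (224.4 − 223.7) / (561213 − 561643) = -0.001628
∂h/∂y = (223.4 − 223.7) / (5964937 − 5965287) = +0.0008571
|∇h| = √(-0.001628² + 0.0008571²) = 0.00184

0.00184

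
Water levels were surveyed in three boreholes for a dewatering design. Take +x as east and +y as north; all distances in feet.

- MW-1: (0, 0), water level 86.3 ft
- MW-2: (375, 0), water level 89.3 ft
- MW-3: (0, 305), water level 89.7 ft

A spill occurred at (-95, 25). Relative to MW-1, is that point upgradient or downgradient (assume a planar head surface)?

∂h/∂x = (89.3 − 86.3) / (375 − 0) = +0.008000
∂h/∂y = (89.7 − 86.3) / (305 − 0) = +0.01115
Head at (-95, 25) = 86.3 + (+0.008000)·(-95) + (+0.01115)·(25) = 85.82 ft.
That is lower than the 86.3 ft at MW-1, so the point is downgradient.

downgradient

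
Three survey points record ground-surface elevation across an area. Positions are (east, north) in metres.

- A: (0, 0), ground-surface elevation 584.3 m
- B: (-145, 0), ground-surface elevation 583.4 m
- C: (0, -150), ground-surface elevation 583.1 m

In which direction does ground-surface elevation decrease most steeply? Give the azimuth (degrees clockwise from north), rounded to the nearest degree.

∂z/∂x = (583.4 − 584.3) / (-145 − 0) = +0.006207
∂z/∂y = (583.1 − 584.3) / (-150 − 0) = +0.008000
Steepest decrease is along −∇f: components (-0.006207 E, -0.008000 N).
Azimuth = atan2(-0.006207, -0.008000) = 217.8° ≈ 218°.

218°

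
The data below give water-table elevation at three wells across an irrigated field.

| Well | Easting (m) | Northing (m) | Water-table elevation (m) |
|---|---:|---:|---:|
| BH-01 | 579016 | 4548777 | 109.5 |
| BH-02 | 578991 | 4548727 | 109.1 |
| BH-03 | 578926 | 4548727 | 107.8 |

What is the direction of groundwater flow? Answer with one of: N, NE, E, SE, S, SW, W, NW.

W

Taking BH-01 as reference: BH-02−BH-01 = (-25, -50, -0.4); BH-03−BH-01 = (-90, -50, -1.7).
Determinant of the coordinate differences = (-25)·(-50) − (-90)·(-50) = -3250.
∂h/∂x = [(-0.4)·(-50) − (-1.7)·(-50)] / -3250 = +0.02000
∂h/∂y = [(-25)·(-1.7) − (-90)·(-0.4)] / -3250 = -0.002000
Flow = −∇h = (-0.02000 east, +0.002000 north), which points west.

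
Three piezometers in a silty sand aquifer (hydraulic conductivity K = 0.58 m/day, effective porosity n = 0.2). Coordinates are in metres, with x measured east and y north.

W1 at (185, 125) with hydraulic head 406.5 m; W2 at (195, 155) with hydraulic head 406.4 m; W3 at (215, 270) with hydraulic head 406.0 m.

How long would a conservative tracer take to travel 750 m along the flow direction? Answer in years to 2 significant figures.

Taking W1 as reference: W2−W1 = (10, 30, -0.1); W3−W1 = (30, 145, -0.5).
Determinant of the coordinate differences = 10·145 − 30·30 = 550.
∂h/∂x = [(-0.1)·145 − (-0.5)·30] / 550 = +0.0009091
∂h/∂y = [10·(-0.5) − 30·(-0.1)] / 550 = -0.003636
|∇h| = √(0.0009091² + -0.003636²) = 0.003748
Seepage velocity v = K·i/n = 0.58 × 0.003748 / 0.2 = 0.01087 m/day.
t = 750 / 0.01087 = 6.9e+04 days = 189 years.

190 years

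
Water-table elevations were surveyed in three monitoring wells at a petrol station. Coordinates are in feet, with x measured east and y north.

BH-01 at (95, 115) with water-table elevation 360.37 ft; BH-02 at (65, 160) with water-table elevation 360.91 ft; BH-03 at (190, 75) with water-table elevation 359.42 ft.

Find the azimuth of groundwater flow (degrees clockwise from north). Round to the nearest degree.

With h = a·x + b·y + c and BH-01 as origin, the differences give:
  (-30)·a + 45·b = +0.54
  95·a + (-40)·b = -0.95
Eliminate b (×(-40) and ×45, subtract): -3075·a = 21.150 → a = ∂h/∂x = -0.006878
Back-substitute: b = ∂h/∂y = +0.007415.
Flow direction (−∇h) has components (+0.006878 E, -0.007415 N).
Azimuth = atan2(E, N) = atan2(+0.006878, -0.007415) = 137.2° ≈ 137°.

137°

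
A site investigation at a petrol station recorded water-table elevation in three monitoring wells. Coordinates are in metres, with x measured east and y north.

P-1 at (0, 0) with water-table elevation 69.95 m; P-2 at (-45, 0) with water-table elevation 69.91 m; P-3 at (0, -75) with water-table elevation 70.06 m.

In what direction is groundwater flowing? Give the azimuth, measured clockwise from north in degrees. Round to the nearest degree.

∂h/∂x = (69.91 − 69.95) / (-45 − 0) = +0.0008889
∂h/∂y = (70.06 − 69.95) / (-75 − 0) = -0.001467
Flow direction (−∇h) has components (-0.0008889 E, +0.001467 N).
Azimuth = atan2(E, N) = atan2(-0.0008889, +0.001467) = 328.8° ≈ 329°.

329°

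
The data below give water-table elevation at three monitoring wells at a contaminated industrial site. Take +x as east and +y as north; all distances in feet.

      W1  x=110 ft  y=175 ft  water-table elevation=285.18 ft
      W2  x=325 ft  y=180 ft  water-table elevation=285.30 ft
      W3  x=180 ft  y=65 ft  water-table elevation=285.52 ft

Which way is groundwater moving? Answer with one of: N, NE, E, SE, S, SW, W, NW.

With h = a·x + b·y + c and W1 as origin, the differences give:
  215·a + 5·b = +0.12
  70·a + (-110)·b = +0.34
Eliminate b (×(-110) and ×5, subtract): -24000·a = -14.900 → a = ∂h/∂x = +0.0006208
Back-substitute: b = ∂h/∂y = -0.002696.
Flow = −∇h = (-0.0006208 east, +0.002696 north), which points north.

N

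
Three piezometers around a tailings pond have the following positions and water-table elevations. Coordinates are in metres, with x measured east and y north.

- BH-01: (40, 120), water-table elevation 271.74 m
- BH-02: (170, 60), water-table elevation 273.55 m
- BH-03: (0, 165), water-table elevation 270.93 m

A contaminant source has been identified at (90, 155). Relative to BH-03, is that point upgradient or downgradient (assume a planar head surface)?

upgradient

Taking BH-01 as reference: BH-02−BH-01 = (130, -60, +1.81); BH-03−BH-01 = (-40, 45, -0.81).
Solve a·Δx + b·Δy = Δh: det = 130·45 − (-40)·(-60) = 3450.
∂h/∂x = [(+1.81)·45 − (-0.81)·(-60)] / 3450 = +0.009522
∂h/∂y = [130·(-0.81) − (-40)·(+1.81)] / 3450 = -0.009536
Head at (90, 155) = 271.74 + (+0.009522)·(50) + (-0.009536)·(35) = 271.88 m.
That is higher than the 270.93 m at BH-03, so the point is upgradient.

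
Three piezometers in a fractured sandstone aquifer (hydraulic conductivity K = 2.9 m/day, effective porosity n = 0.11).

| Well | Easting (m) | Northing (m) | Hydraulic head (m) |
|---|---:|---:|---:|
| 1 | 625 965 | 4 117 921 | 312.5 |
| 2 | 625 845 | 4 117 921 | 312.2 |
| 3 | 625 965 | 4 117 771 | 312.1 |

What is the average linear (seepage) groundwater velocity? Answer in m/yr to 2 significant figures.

35 m/yr

∂h/∂x = (312.2 − 312.5) / (625845 − 625965) = +0.002500
∂h/∂y = (312.1 − 312.5) / (4117771 − 4117921) = +0.002667
|∇h| = √(0.002500² + 0.002667²) = 0.003656
Seepage velocity v = K·i/n = 2.9 × 0.003656 / 0.11 = 0.09639 m/day = 35.21 m/yr.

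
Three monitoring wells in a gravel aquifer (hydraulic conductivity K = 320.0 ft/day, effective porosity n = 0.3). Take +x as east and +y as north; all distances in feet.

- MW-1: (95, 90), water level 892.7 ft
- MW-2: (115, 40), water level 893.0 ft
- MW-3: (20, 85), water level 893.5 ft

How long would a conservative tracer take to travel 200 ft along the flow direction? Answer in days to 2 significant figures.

13 days

Differences from MW-1: to MW-2 (Δx, Δy, Δh) = (20, -50, +0.3); to MW-3 = (-75, -5, +0.8).
Determinant of the coordinate differences = 20·(-5) − (-75)·(-50) = -3850.
∂h/∂x = [(+0.3)·(-5) − (+0.8)·(-50)] / -3850 = -0.010000
∂h/∂y = [20·(+0.8) − (-75)·(+0.3)] / -3850 = -0.010000
|∇h| = √(-0.010000² + -0.010000²) = 0.01414
Seepage velocity v = K·i/n = 320.0 × 0.01414 / 0.3 = 15.08 ft/day.
t = 200 / 15.08 = 13.26 days.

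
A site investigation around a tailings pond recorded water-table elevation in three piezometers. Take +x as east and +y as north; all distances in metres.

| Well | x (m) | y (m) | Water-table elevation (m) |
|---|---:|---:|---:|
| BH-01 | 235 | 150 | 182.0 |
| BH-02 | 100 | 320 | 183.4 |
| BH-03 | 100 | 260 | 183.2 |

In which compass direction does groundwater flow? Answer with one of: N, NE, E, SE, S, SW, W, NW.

SE

Taking BH-01 as reference: BH-02−BH-01 = (-135, 170, +1.4); BH-03−BH-01 = (-135, 110, +1.2).
Solve a·Δx + b·Δy = Δh: det = (-135)·110 − (-135)·170 = 8100.
∂h/∂x = [(+1.4)·110 − (+1.2)·170] / 8100 = -0.006173
∂h/∂y = [(-135)·(+1.2) − (-135)·(+1.4)] / 8100 = +0.003333
Flow = −∇h = (+0.006173 east, -0.003333 north), which points southeast.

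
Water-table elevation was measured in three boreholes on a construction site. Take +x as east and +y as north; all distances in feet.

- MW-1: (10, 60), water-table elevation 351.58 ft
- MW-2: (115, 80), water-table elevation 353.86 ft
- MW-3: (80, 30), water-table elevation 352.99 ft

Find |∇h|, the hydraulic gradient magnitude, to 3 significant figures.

0.0214

Taking MW-1 as reference: MW-2−MW-1 = (105, 20, +2.28); MW-3−MW-1 = (70, -30, +1.41).
Solve a·Δx + b·Δy = Δh: det = 105·(-30) − 70·20 = -4550.
∂h/∂x = [(+2.28)·(-30) − (+1.41)·20] / -4550 = +0.02123
∂h/∂y = [105·(+1.41) − 70·(+2.28)] / -4550 = +0.002538
|∇h| = √(0.02123² + 0.002538²) = 0.02138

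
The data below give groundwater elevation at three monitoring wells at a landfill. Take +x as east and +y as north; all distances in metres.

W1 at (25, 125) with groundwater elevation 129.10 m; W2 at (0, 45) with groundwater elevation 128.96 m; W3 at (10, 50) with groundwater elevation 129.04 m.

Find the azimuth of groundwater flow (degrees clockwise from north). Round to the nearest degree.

Differences from W1: to W2 (Δx, Δy, Δh) = (-25, -80, -0.14); to W3 = (-15, -75, -0.06).
Solve a·Δx + b·Δy = Δh: det = (-25)·(-75) − (-15)·(-80) = 675.
∂h/∂x = [(-0.14)·(-75) − (-0.06)·(-80)] / 675 = +0.008444
∂h/∂y = [(-25)·(-0.06) − (-15)·(-0.14)] / 675 = -0.0008889
Flow direction (−∇h) has components (-0.008444 E, +0.0008889 N).
Azimuth = atan2(E, N) = atan2(-0.008444, +0.0008889) = 276.0° ≈ 276°.

276°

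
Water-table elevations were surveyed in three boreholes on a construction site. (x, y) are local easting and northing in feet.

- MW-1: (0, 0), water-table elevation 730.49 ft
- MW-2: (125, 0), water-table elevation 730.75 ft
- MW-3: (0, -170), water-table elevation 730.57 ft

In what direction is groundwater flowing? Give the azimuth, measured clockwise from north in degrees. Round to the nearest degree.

∂h/∂x = (730.75 − 730.49) / (125 − 0) = +0.002080
∂h/∂y = (730.57 − 730.49) / (-170 − 0) = -0.0004706
Flow direction (−∇h) has components (-0.002080 E, +0.0004706 N).
Azimuth = atan2(E, N) = atan2(-0.002080, +0.0004706) = 282.7° ≈ 283°.

283°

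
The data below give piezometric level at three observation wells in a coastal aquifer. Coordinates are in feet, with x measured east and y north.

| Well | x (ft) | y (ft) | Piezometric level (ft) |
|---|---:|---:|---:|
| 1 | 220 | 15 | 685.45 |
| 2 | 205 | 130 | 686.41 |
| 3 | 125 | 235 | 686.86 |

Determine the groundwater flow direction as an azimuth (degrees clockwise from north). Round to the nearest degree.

215°

Three-point gradient (reference 1): Δ to 2 = (-15, 115, +0.96), Δ to 3 = (-95, 220, +1.41).
∂h/∂x = +0.006433, ∂h/∂y = +0.009187 (det = 7625).
Flow direction (−∇h) has components (-0.006433 E, -0.009187 N).
Azimuth = atan2(E, N) = atan2(-0.006433, -0.009187) = 215.0° ≈ 215°.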